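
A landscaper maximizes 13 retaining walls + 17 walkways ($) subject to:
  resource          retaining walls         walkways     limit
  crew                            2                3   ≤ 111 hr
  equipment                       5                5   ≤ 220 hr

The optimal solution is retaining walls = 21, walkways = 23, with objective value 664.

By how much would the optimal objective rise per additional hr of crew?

4

Check each constraint at x*: crew 111/111 (tight); equipment 220/220 (tight).
Dual feasibility on the basic columns requires 2·y_crew + 5·y_equipment = 13, 3·y_crew + 5·y_equipment = 17.
This yields shadow prices y_crew = 4, y_equipment = 1.
Shadow price of crew = 4.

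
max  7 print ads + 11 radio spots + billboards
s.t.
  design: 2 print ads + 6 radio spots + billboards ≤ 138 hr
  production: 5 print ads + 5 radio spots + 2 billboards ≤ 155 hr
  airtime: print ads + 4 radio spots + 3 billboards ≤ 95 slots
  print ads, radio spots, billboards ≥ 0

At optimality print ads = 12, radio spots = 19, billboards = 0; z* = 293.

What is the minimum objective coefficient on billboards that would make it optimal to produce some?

3

Check each constraint at x*: design 138/138 (tight); production 155/155 (tight); airtime 88/95 (slack 7).
Since airtime is not tight, its dual is 0.
Dual feasibility on the basic columns requires 2·y_design + 5·y_production = 7, 6·y_design + 5·y_production = 11.
→ y_design = 1 and y_production = 1.
billboards enters the basis when its profit ≥ yᵀa₃ = 1·1 + 1·2 = 3.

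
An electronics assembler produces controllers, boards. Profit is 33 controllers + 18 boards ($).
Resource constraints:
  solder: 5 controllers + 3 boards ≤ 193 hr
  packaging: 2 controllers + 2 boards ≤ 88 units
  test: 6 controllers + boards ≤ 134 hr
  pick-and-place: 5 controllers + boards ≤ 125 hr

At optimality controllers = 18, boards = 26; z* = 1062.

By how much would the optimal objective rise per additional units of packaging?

At the optimum: solder uses 168 of 193 (slack = 25); packaging uses 88 of 88 (binding); test uses 134 of 134 (binding); pick-and-place uses 116 of 125 (slack = 9).
By complementary slackness, y = 0 for the non-binding constraints.
The binding rows give the dual system: 2·y_packaging + 6·y_test = 33 and 2·y_packaging + 1·y_test = 18.
This yields shadow prices y_packaging = 7.5, y_test = 3.
Shadow price of packaging = 7.5.

7.5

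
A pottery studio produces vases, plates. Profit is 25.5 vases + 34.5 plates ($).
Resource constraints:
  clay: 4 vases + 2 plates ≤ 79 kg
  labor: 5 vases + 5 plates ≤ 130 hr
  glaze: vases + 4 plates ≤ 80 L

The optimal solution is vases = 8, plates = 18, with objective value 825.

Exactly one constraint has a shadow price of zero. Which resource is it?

clay: 68/79 (slack 11)
labor: 130/130 (binding)
glaze: 80/80 (binding)
By complementary slackness, a constraint with positive slack has shadow price 0 → clay.

clay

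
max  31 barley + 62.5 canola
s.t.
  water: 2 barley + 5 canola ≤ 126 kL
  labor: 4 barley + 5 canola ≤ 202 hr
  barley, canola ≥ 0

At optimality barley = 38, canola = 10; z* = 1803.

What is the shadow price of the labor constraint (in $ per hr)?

At the optimum: water uses 126 of 126 (binding); labor uses 202 of 202 (binding).
From A_Bᵀ y = c: 2·y_water + 4·y_labor = 31; 5·y_water + 5·y_labor = 62.5.
This yields shadow prices y_water = 9.5, y_labor = 3.
Shadow price of labor = 3.

3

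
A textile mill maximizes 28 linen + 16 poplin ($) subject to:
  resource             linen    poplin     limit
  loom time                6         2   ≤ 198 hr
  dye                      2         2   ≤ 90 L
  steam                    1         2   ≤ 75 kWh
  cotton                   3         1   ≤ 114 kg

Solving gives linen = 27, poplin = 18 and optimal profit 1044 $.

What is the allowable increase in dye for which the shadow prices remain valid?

9.6

Binding constraints: loom time, dye. The basis is B = [[6,2],[2,2]] with det 8.
Per unit increase in dye, x* moves by d = (-0.25, 0.75).
The basis stays optimal until steam becomes binding; allowable increase = 9.6 L.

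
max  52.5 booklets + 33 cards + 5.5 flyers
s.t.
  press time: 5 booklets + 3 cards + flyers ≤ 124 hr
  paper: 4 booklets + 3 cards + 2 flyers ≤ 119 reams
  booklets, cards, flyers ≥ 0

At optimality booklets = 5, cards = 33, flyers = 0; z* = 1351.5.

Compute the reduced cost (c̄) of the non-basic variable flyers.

-8

Check each constraint at x*: press time 124/124 (tight); paper 119/119 (tight).
The binding rows give the dual system: 5·y_press time + 4·y_paper = 52.5 and 3·y_press time + 3·y_paper = 33.
→ y_press time = 8.5 and y_paper = 2.5.
Reduced cost of flyers: c₃ − yᵀa₃ = 5.5 − (8.5·1 + 2.5·2) = 5.5 − 13.5 = -8.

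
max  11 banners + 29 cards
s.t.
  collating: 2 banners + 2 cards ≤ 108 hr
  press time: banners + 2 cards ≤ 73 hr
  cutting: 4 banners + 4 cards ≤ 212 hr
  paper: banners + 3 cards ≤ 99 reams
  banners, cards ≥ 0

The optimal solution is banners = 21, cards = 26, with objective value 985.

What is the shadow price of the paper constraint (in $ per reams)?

7

Check each constraint at x*: collating 94/108 (slack 14); press time 73/73 (tight); cutting 188/212 (slack 24); paper 99/99 (tight).
Slack constraints have shadow price 0 (complementary slackness).
The binding rows give the dual system: 1·y_press time + 1·y_paper = 11 and 2·y_press time + 3·y_paper = 29.
This yields shadow prices y_press time = 4, y_paper = 7.
Shadow price of paper = 7.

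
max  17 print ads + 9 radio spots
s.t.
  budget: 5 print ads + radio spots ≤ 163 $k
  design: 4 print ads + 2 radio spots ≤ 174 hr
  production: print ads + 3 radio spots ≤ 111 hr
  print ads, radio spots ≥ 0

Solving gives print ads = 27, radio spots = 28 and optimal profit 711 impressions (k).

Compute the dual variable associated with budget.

At the optimum: budget uses 163 of 163 (binding); design uses 164 of 174 (slack = 10); production uses 111 of 111 (binding).
Since design is not tight, its dual is 0.
From A_Bᵀ y = c: 5·y_budget + 1·y_production = 17; 1·y_budget + 3·y_production = 9.
Solving: y_budget = 3, y_production = 2.
Shadow price of budget = 3.

3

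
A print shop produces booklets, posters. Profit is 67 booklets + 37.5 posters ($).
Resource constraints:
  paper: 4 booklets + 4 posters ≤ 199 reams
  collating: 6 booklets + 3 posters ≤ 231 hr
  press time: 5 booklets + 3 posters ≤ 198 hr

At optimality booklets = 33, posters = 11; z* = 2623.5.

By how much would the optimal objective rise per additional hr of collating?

Binding: collating and press time. Non-binding: paper (23 unused).
Slack constraints have shadow price 0 (complementary slackness).
The binding rows give the dual system: 6·y_collating + 5·y_press time = 67 and 3·y_collating + 3·y_press time = 37.5.
Solving: y_collating = 4.5, y_press time = 8.
Shadow price of collating = 4.5.

4.5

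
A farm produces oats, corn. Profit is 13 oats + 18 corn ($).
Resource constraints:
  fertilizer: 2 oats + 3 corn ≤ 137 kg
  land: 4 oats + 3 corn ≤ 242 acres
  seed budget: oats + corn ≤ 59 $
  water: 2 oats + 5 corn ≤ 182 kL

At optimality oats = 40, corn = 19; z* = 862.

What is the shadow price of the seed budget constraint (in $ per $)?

3

Check each constraint at x*: fertilizer 137/137 (tight); land 217/242 (slack 25); seed budget 59/59 (tight); water 175/182 (slack 7).
By complementary slackness, y = 0 for the non-binding constraints.
Dual feasibility on the basic columns requires 2·y_fertilizer + 1·y_seed budget = 13, 3·y_fertilizer + 1·y_seed budget = 18.
This yields shadow prices y_fertilizer = 5, y_seed budget = 3.
Shadow price of seed budget = 3.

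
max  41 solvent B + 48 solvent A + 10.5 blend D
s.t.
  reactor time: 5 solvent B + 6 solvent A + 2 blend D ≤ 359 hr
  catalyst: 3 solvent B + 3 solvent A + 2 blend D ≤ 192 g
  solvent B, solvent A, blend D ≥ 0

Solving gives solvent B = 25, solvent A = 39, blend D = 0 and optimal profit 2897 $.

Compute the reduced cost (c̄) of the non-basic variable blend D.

-7.5

Both reactor time and catalyst are binding at x*.
From A_Bᵀ y = c: 5·y_reactor time + 3·y_catalyst = 41; 6·y_reactor time + 3·y_catalyst = 48.
→ y_reactor time = 7 and y_catalyst = 2.
Reduced cost of blend D: c₃ − yᵀa₃ = 10.5 − (7·2 + 2·2) = 10.5 − 18 = -7.5.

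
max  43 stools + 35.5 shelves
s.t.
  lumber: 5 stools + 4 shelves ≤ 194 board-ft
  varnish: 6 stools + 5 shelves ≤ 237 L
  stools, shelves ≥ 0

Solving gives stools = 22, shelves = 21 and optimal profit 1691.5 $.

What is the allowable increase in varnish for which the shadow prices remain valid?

Binding constraints: lumber, varnish. The basis is B = [[5,4],[6,5]] with det 1.
Per unit increase in varnish, x* moves by d = (-4, 5).
The basis stays optimal until stools reaches 0; allowable increase = 5.5 L.

5.5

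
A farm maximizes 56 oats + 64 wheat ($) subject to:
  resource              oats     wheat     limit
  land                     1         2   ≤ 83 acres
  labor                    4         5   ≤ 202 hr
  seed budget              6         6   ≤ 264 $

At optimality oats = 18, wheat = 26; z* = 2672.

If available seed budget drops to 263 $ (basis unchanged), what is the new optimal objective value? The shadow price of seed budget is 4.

2668

Δb = -1, so new z* = 2672 + (4)·(-1) = 2672 − 4 = 2668.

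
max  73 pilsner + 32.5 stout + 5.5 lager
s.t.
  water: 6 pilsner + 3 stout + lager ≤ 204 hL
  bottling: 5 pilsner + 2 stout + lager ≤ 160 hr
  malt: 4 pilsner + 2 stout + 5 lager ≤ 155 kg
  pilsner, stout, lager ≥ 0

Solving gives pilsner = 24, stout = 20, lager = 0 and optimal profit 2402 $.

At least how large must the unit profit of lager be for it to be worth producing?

Check each constraint at x*: water 204/204 (tight); bottling 160/160 (tight); malt 136/155 (slack 19).
By complementary slackness, y = 0 for the non-binding constraint.
Dual feasibility on the basic columns requires 6·y_water + 5·y_bottling = 73, 3·y_water + 2·y_bottling = 32.5.
This yields shadow prices y_water = 5.5, y_bottling = 8.
lager enters the basis when its profit ≥ yᵀa₃ = 5.5·1 + 8·1 = 13.5.

13.5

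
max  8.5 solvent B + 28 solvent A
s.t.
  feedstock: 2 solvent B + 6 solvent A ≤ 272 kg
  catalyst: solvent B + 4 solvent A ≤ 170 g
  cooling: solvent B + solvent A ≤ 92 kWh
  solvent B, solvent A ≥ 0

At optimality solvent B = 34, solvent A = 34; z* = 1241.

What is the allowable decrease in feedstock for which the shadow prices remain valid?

Binding constraints: feedstock, catalyst. The basis is B = [[2,6],[1,4]] with det 2.
Per unit decrease in feedstock, x* moves by d = (-2, 0.5).
The basis stays optimal until solvent B reaches 0; allowable decrease = 17 kg.

17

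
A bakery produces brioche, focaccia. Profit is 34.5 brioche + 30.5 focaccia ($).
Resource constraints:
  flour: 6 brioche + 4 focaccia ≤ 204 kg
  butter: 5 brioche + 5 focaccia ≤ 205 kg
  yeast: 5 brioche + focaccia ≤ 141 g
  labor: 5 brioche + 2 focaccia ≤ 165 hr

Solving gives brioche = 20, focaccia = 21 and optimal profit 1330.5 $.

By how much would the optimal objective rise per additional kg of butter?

At the optimum: flour uses 204 of 204 (binding); butter uses 205 of 205 (binding); yeast uses 121 of 141 (slack = 20); labor uses 142 of 165 (slack = 23).
Since yeast, labor are not tight, their duals are 0.
From A_Bᵀ y = c: 6·y_flour + 5·y_butter = 34.5; 4·y_flour + 5·y_butter = 30.5.
→ y_flour = 2 and y_butter = 4.5.
Shadow price of butter = 4.5.

4.5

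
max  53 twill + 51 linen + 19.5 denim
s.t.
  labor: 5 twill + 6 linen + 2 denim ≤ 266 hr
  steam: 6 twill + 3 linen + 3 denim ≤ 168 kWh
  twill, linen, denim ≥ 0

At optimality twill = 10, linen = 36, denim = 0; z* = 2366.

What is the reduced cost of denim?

-3.5

At the optimum: labor uses 266 of 266 (binding); steam uses 168 of 168 (binding).
The binding rows give the dual system: 5·y_labor + 6·y_steam = 53 and 6·y_labor + 3·y_steam = 51.
→ y_labor = 7 and y_steam = 3.
Reduced cost of denim: c₃ − yᵀa₃ = 19.5 − (7·2 + 3·3) = 19.5 − 23 = -3.5.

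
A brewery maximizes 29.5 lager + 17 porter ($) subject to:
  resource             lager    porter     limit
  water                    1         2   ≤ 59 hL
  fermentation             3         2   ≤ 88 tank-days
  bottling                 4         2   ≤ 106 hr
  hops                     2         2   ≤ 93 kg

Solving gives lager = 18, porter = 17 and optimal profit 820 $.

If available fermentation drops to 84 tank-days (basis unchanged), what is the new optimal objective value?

At the optimum: water uses 52 of 59 (slack = 7); fermentation uses 88 of 88 (binding); bottling uses 106 of 106 (binding); hops uses 70 of 93 (slack = 23).
By complementary slackness, y = 0 for the non-binding constraints.
Dual feasibility on the basic columns requires 3·y_fermentation + 4·y_bottling = 29.5, 2·y_fermentation + 2·y_bottling = 17.
This yields shadow prices y_fermentation = 4.5, y_bottling = 4.
Δz = y_fermentation·Δb = 4.5 × (-4) = -18, so new z* = 820 − 18 = 802.

802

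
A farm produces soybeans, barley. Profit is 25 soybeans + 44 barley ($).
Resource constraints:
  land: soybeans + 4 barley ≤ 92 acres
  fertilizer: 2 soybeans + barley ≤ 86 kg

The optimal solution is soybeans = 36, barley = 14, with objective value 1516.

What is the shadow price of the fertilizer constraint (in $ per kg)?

8

At the optimum: land uses 92 of 92 (binding); fertilizer uses 86 of 86 (binding).
Dual feasibility on the basic columns requires 1·y_land + 2·y_fertilizer = 25, 4·y_land + 1·y_fertilizer = 44.
This yields shadow prices y_land = 9, y_fertilizer = 8.
Shadow price of fertilizer = 8.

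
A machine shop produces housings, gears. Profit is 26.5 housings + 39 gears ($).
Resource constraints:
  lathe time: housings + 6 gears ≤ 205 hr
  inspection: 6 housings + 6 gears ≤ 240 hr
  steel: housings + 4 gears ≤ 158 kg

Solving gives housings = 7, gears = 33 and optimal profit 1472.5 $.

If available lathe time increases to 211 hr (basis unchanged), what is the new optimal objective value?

1487.5

At the optimum: lathe time uses 205 of 205 (binding); inspection uses 240 of 240 (binding); steel uses 139 of 158 (slack = 19).
Slack constraints have shadow price 0 (complementary slackness).
The binding rows give the dual system: 1·y_lathe time + 6·y_inspection = 26.5 and 6·y_lathe time + 6·y_inspection = 39.
Solving: y_lathe time = 2.5, y_inspection = 4.
Δz = y_lathe time·Δb = 2.5 × (6) = 15, so new z* = 1472.5 + 15 = 1487.5.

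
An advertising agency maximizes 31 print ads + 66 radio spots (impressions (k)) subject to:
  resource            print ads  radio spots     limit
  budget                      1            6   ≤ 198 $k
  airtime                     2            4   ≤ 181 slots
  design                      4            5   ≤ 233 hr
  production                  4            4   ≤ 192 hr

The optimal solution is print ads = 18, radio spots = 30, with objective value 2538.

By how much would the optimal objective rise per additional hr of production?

6

Binding: budget and production. Non-binding: airtime (25 unused), design (11 unused).
By complementary slackness, y = 0 for the non-binding constraints.
From A_Bᵀ y = c: 1·y_budget + 4·y_production = 31; 6·y_budget + 4·y_production = 66.
→ y_budget = 7 and y_production = 6.
Shadow price of production = 6.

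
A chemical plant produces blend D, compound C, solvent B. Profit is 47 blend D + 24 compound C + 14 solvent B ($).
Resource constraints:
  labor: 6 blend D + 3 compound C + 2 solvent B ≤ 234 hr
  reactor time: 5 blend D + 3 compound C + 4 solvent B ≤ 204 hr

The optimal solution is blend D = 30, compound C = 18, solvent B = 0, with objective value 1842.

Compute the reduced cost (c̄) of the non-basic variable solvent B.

At the optimum: labor uses 234 of 234 (binding); reactor time uses 204 of 204 (binding).
Dual feasibility on the basic columns requires 6·y_labor + 5·y_reactor time = 47, 3·y_labor + 3·y_reactor time = 24.
→ y_labor = 7 and y_reactor time = 1.
Reduced cost of solvent B: c₃ − yᵀa₃ = 14 − (7·2 + 1·4) = 14 − 18 = -4.

-4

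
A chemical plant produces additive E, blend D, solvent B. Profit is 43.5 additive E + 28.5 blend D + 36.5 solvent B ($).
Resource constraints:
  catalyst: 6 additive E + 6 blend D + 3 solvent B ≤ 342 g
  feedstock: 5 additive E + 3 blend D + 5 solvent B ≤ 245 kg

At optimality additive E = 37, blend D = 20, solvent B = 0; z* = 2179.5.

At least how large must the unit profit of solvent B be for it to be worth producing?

40.5

Check each constraint at x*: catalyst 342/342 (tight); feedstock 245/245 (tight).
Dual feasibility on the basic columns requires 6·y_catalyst + 5·y_feedstock = 43.5, 6·y_catalyst + 3·y_feedstock = 28.5.
This yields shadow prices y_catalyst = 1, y_feedstock = 7.5.
solvent B enters the basis when its profit ≥ yᵀa₃ = 1·3 + 7.5·5 = 40.5.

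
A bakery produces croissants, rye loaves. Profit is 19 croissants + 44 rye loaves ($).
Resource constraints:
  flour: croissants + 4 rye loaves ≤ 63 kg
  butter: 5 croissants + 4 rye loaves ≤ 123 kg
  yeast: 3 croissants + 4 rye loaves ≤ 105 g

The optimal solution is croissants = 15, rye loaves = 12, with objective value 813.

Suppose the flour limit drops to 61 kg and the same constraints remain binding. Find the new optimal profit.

795

At the optimum: flour uses 63 of 63 (binding); butter uses 123 of 123 (binding); yeast uses 93 of 105 (slack = 12).
Slack constraints have shadow price 0 (complementary slackness).
The binding rows give the dual system: 1·y_flour + 5·y_butter = 19 and 4·y_flour + 4·y_butter = 44.
This yields shadow prices y_flour = 9, y_butter = 2.
Δz = y_flour·Δb = 9 × (-2) = -18, so new z* = 813 − 18 = 795.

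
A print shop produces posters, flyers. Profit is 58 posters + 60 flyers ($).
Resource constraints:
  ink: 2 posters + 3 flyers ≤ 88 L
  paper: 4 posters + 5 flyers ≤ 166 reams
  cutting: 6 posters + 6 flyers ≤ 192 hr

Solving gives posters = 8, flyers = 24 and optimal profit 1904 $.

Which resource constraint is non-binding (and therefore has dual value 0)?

paper

ink: 88/88 (binding)
paper: 152/166 (slack 14)
cutting: 192/192 (binding)
By complementary slackness, a constraint with positive slack has shadow price 0 → paper.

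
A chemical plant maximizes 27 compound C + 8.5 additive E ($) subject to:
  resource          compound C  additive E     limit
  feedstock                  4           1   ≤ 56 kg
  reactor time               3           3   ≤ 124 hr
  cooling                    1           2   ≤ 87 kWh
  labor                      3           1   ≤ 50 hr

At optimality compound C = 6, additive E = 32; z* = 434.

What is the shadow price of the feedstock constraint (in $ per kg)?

Check each constraint at x*: feedstock 56/56 (tight); reactor time 114/124 (slack 10); cooling 70/87 (slack 17); labor 50/50 (tight).
Slack constraints have shadow price 0 (complementary slackness).
From A_Bᵀ y = c: 4·y_feedstock + 3·y_labor = 27; 1·y_feedstock + 1·y_labor = 8.5.
Solving: y_feedstock = 1.5, y_labor = 7.
Shadow price of feedstock = 1.5.

1.5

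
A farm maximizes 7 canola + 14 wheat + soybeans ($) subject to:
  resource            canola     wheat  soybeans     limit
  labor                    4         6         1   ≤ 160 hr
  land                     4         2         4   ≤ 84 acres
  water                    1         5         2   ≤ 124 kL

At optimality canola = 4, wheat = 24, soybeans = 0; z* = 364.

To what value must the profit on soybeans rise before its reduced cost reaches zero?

Check each constraint at x*: labor 160/160 (tight); land 64/84 (slack 20); water 124/124 (tight).
Since land is not tight, its dual is 0.
Dual feasibility on the basic columns requires 4·y_labor + 1·y_water = 7, 6·y_labor + 5·y_water = 14.
This yields shadow prices y_labor = 1.5, y_water = 1.
soybeans enters the basis when its profit ≥ yᵀa₃ = 1.5·1 + 1·2 = 3.5.

3.5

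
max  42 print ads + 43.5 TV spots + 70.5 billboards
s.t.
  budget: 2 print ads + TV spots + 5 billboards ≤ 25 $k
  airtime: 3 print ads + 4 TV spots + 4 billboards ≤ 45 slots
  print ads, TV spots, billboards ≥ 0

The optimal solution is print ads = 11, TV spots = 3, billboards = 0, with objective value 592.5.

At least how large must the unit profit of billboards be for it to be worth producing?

At the optimum: budget uses 25 of 25 (binding); airtime uses 45 of 45 (binding).
The binding rows give the dual system: 2·y_budget + 3·y_airtime = 42 and 1·y_budget + 4·y_airtime = 43.5.
This yields shadow prices y_budget = 7.5, y_airtime = 9.
billboards enters the basis when its profit ≥ yᵀa₃ = 7.5·5 + 9·4 = 73.5.

73.5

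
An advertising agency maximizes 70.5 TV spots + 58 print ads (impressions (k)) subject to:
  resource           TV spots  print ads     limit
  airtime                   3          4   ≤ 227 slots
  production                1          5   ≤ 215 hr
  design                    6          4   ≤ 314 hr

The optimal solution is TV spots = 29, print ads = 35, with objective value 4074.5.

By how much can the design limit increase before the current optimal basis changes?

140

Binding constraints: airtime, design. The basis is B = [[3,4],[6,4]] with det -12.
Per unit increase in design, x* moves by d = (0.3333, -0.25).
The basis stays optimal until print ads reaches 0; allowable increase = 140 hr.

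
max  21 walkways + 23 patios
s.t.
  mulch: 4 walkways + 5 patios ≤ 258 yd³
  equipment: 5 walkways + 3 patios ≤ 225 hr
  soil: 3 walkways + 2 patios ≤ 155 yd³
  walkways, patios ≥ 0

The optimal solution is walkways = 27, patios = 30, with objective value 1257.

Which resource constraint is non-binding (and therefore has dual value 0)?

soil

mulch: 258/258 (binding)
equipment: 225/225 (binding)
soil: 141/155 (slack 14)
By complementary slackness, a constraint with positive slack has shadow price 0 → soil.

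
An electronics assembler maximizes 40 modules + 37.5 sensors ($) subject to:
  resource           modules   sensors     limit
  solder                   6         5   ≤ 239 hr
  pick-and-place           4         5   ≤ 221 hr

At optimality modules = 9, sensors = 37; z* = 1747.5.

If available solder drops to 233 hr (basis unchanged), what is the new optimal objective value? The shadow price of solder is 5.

1717.5

Δb = -6, so new z* = 1747.5 + (5)·(-6) = 1747.5 − 30 = 1717.5.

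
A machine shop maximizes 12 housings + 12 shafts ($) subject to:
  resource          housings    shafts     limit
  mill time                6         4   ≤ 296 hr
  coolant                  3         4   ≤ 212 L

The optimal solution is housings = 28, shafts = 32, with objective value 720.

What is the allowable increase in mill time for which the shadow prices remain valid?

128

Binding constraints: mill time, coolant. The basis is B = [[6,4],[3,4]] with det 12.
Per unit increase in mill time, x* moves by d = (0.3333, -0.25).
The basis stays optimal until shafts reaches 0; allowable increase = 128 hr.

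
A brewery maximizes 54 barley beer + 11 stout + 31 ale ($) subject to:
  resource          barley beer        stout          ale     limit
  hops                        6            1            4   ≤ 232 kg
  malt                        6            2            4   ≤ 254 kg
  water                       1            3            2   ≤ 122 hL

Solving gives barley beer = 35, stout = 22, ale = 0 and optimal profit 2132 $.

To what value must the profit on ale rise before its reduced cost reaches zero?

Binding: hops and malt. Non-binding: water (21 unused).
By complementary slackness, y = 0 for the non-binding constraint.
From A_Bᵀ y = c: 6·y_hops + 6·y_malt = 54; 1·y_hops + 2·y_malt = 11.
Solving: y_hops = 7, y_malt = 2.
ale enters the basis when its profit ≥ yᵀa₃ = 7·4 + 2·4 = 36.

36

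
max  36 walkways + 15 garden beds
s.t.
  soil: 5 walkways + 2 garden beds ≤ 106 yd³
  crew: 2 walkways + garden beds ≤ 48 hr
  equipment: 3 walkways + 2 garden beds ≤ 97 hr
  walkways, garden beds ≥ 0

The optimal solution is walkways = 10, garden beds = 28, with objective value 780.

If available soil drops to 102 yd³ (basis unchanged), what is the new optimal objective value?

756

Check each constraint at x*: soil 106/106 (tight); crew 48/48 (tight); equipment 86/97 (slack 11).
Since equipment is not tight, its dual is 0.
From A_Bᵀ y = c: 5·y_soil + 2·y_crew = 36; 2·y_soil + 1·y_crew = 15.
Solving: y_soil = 6, y_crew = 3.
Δz = y_soil·Δb = 6 × (-4) = -24, so new z* = 780 − 24 = 756.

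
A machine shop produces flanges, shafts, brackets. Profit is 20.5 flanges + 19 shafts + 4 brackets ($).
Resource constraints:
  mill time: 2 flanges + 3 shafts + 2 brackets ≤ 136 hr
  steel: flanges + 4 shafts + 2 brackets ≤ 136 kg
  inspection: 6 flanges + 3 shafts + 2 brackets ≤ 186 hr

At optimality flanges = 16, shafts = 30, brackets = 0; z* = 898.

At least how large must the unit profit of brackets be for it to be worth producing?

11

Binding: steel and inspection. Non-binding: mill time (14 unused).
Slack constraints have shadow price 0 (complementary slackness).
From A_Bᵀ y = c: 1·y_steel + 6·y_inspection = 20.5; 4·y_steel + 3·y_inspection = 19.
This yields shadow prices y_steel = 2.5, y_inspection = 3.
brackets enters the basis when its profit ≥ yᵀa₃ = 2.5·2 + 3·2 = 11.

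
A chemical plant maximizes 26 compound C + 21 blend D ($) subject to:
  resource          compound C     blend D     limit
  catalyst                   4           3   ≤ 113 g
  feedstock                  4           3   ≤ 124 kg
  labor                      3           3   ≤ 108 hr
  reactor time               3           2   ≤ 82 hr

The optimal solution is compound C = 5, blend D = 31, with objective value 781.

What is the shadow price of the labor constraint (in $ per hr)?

2

Binding: catalyst and labor. Non-binding: feedstock (11 unused), reactor time (5 unused).
By complementary slackness, y = 0 for the non-binding constraints.
The binding rows give the dual system: 4·y_catalyst + 3·y_labor = 26 and 3·y_catalyst + 3·y_labor = 21.
→ y_catalyst = 5 and y_labor = 2.
Shadow price of labor = 2.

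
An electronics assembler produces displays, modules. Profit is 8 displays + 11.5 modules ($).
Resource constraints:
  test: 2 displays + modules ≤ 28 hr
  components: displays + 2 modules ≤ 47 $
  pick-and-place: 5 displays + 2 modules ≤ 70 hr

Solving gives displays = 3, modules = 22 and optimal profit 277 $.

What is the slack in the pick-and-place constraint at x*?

pick-and-place used = 5·3 + 2·22 = 59; slack = 70 − 59 = 11.

11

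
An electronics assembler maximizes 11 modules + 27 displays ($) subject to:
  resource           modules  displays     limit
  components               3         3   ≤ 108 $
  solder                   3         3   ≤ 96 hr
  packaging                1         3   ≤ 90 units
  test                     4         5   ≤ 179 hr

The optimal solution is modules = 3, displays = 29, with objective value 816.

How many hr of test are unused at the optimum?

22

test used = 4·3 + 5·29 = 157; slack = 179 − 157 = 22.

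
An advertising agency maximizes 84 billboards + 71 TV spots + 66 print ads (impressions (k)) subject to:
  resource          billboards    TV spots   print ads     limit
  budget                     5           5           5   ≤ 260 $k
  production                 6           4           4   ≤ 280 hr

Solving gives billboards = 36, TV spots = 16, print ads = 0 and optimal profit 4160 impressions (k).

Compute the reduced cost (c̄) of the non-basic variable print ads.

-5

Check each constraint at x*: budget 260/260 (tight); production 280/280 (tight).
The binding rows give the dual system: 5·y_budget + 6·y_production = 84 and 5·y_budget + 4·y_production = 71.
→ y_budget = 9 and y_production = 6.5.
Reduced cost of print ads: c₃ − yᵀa₃ = 66 − (9·5 + 6.5·4) = 66 − 71 = -5.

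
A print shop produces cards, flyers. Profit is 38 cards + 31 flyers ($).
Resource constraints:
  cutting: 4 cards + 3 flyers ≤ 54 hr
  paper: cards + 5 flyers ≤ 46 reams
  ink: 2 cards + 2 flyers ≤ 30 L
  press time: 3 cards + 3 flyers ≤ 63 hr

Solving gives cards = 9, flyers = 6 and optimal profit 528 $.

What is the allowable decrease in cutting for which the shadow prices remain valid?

1.75

Binding constraints: cutting, ink. The basis is B = [[4,3],[2,2]] with det 2.
Per unit decrease in cutting, x* moves by d = (-1, 1).
The basis stays optimal until paper becomes binding; allowable decrease = 1.75 hr.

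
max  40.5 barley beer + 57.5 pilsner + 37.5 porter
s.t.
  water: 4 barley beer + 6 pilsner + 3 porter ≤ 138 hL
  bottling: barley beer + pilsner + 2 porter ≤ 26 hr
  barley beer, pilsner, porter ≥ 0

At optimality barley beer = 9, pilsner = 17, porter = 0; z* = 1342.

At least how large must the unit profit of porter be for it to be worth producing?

Both water and bottling are binding at x*.
Dual feasibility on the basic columns requires 4·y_water + 1·y_bottling = 40.5, 6·y_water + 1·y_bottling = 57.5.
→ y_water = 8.5 and y_bottling = 6.5.
porter enters the basis when its profit ≥ yᵀa₃ = 8.5·3 + 6.5·2 = 38.5.

38.5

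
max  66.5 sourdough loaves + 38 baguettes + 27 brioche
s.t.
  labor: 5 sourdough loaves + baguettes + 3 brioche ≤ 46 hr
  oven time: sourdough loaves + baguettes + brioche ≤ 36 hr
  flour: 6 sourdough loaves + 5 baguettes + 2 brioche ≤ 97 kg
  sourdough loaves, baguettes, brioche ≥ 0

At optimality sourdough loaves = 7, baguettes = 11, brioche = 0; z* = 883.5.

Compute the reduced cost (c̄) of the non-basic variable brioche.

-2.5

Binding: labor and flour. Non-binding: oven time (18 unused).
By complementary slackness, y = 0 for the non-binding constraint.
The binding rows give the dual system: 5·y_labor + 6·y_flour = 66.5 and 1·y_labor + 5·y_flour = 38.
This yields shadow prices y_labor = 5.5, y_flour = 6.5.
Reduced cost of brioche: c₃ − yᵀa₃ = 27 − (5.5·3 + 6.5·2) = 27 − 29.5 = -2.5.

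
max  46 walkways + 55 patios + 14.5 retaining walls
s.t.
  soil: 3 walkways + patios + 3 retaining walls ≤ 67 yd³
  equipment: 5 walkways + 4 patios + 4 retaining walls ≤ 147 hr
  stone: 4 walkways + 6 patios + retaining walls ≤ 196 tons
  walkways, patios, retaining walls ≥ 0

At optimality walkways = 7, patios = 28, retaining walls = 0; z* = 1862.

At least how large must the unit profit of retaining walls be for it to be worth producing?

At the optimum: soil uses 49 of 67 (slack = 18); equipment uses 147 of 147 (binding); stone uses 196 of 196 (binding).
Since soil is not tight, its dual is 0.
From A_Bᵀ y = c: 5·y_equipment + 4·y_stone = 46; 4·y_equipment + 6·y_stone = 55.
This yields shadow prices y_equipment = 4, y_stone = 6.5.
retaining walls enters the basis when its profit ≥ yᵀa₃ = 4·4 + 6.5·1 = 22.5.

22.5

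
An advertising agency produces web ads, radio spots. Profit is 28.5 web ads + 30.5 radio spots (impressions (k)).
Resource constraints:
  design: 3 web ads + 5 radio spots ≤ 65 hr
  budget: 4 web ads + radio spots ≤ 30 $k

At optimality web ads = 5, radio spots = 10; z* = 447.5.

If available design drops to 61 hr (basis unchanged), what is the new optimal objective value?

At the optimum: design uses 65 of 65 (binding); budget uses 30 of 30 (binding).
From A_Bᵀ y = c: 3·y_design + 4·y_budget = 28.5; 5·y_design + 1·y_budget = 30.5.
→ y_design = 5.5 and y_budget = 3.
Δz = y_design·Δb = 5.5 × (-4) = -22, so new z* = 447.5 − 22 = 425.5.

425.5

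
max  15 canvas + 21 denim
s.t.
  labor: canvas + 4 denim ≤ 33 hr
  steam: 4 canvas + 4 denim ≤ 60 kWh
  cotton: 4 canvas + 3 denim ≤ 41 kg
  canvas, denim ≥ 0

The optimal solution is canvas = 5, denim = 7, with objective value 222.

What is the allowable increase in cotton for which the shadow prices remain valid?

13

Binding constraints: labor, cotton. The basis is B = [[1,4],[4,3]] with det -13.
Per unit increase in cotton, x* moves by d = (0.3077, -0.0769).
The basis stays optimal until steam becomes binding; allowable increase = 13 kg.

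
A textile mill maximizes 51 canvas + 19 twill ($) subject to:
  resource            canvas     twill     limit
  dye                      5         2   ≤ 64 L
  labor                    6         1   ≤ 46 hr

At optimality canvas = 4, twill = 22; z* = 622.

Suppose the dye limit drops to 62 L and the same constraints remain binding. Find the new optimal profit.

604

Both dye and labor are binding at x*.
The binding rows give the dual system: 5·y_dye + 6·y_labor = 51 and 2·y_dye + 1·y_labor = 19.
→ y_dye = 9 and y_labor = 1.
Δz = y_dye·Δb = 9 × (-2) = -18, so new z* = 622 − 18 = 604.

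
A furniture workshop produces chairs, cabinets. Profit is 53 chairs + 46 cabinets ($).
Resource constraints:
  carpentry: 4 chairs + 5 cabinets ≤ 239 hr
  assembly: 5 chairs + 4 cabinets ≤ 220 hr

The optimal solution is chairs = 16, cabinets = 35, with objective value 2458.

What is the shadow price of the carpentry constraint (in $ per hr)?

2

Both carpentry and assembly are binding at x*.
Dual feasibility on the basic columns requires 4·y_carpentry + 5·y_assembly = 53, 5·y_carpentry + 4·y_assembly = 46.
→ y_carpentry = 2 and y_assembly = 9.
Shadow price of carpentry = 2.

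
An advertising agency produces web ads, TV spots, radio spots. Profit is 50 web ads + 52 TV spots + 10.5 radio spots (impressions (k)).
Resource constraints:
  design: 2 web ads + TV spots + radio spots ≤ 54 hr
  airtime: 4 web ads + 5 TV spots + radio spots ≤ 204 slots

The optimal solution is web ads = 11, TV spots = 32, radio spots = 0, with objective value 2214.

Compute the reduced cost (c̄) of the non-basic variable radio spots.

-5.5

At the optimum: design uses 54 of 54 (binding); airtime uses 204 of 204 (binding).
Dual feasibility on the basic columns requires 2·y_design + 4·y_airtime = 50, 1·y_design + 5·y_airtime = 52.
→ y_design = 7 and y_airtime = 9.
Reduced cost of radio spots: c₃ − yᵀa₃ = 10.5 − (7·1 + 9·1) = 10.5 − 16 = -5.5.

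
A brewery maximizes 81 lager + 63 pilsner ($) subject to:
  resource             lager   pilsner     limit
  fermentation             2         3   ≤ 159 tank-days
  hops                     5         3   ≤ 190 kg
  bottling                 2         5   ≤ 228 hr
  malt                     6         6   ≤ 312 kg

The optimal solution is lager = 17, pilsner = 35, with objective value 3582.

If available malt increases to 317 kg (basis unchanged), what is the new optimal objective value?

3612

At the optimum: fermentation uses 139 of 159 (slack = 20); hops uses 190 of 190 (binding); bottling uses 209 of 228 (slack = 19); malt uses 312 of 312 (binding).
Since fermentation, bottling are not tight, their duals are 0.
Dual feasibility on the basic columns requires 5·y_hops + 6·y_malt = 81, 3·y_hops + 6·y_malt = 63.
This yields shadow prices y_hops = 9, y_malt = 6.
Δz = y_malt·Δb = 6 × (5) = 30, so new z* = 3582 + 30 = 3612.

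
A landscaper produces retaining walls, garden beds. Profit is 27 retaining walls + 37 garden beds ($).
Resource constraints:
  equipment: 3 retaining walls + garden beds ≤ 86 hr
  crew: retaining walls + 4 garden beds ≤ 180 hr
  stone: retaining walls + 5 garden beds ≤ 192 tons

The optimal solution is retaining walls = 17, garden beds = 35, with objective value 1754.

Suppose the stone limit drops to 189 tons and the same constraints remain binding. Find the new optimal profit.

Binding: equipment and stone. Non-binding: crew (23 unused).
Since crew is not tight, its dual is 0.
The binding rows give the dual system: 3·y_equipment + 1·y_stone = 27 and 1·y_equipment + 5·y_stone = 37.
Solving: y_equipment = 7, y_stone = 6.
Δz = y_stone·Δb = 6 × (-3) = -18, so new z* = 1754 − 18 = 1736.

1736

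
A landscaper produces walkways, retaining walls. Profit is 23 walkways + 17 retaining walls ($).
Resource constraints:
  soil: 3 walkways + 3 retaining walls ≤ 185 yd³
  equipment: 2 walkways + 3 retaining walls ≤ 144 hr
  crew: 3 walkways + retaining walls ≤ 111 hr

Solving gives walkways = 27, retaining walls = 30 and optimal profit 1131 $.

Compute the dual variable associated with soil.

At the optimum: soil uses 171 of 185 (slack = 14); equipment uses 144 of 144 (binding); crew uses 111 of 111 (binding).
Slack constraints have shadow price 0 (complementary slackness).
The binding rows give the dual system: 2·y_equipment + 3·y_crew = 23 and 3·y_equipment + 1·y_crew = 17.
→ y_equipment = 4 and y_crew = 5.
Shadow price of soil = 0.

0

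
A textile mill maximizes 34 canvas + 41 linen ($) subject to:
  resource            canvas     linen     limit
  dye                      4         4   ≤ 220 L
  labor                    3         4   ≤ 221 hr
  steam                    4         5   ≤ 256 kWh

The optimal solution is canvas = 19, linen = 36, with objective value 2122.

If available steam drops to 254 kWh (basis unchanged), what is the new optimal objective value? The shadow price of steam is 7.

Δb = -2, so new z* = 2122 + (7)·(-2) = 2122 − 14 = 2108.

2108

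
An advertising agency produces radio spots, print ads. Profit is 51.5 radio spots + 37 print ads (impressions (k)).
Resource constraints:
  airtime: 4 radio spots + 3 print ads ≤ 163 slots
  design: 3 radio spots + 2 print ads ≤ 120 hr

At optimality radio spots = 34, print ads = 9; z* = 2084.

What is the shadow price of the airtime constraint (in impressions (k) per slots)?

Both airtime and design are binding at x*.
Dual feasibility on the basic columns requires 4·y_airtime + 3·y_design = 51.5, 3·y_airtime + 2·y_design = 37.
Solving: y_airtime = 8, y_design = 6.5.
Shadow price of airtime = 8.

8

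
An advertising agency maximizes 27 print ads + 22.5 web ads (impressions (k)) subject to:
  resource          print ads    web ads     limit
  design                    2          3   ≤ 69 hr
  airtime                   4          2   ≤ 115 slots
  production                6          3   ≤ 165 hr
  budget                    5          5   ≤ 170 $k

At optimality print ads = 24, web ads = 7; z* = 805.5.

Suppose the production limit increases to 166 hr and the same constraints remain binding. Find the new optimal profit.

808.5

Binding: design and production. Non-binding: airtime (5 unused), budget (15 unused).
Since airtime, budget are not tight, their duals are 0.
Dual feasibility on the basic columns requires 2·y_design + 6·y_production = 27, 3·y_design + 3·y_production = 22.5.
This yields shadow prices y_design = 4.5, y_production = 3.
Δz = y_production·Δb = 3 × (1) = 3, so new z* = 805.5 + 3 = 808.5.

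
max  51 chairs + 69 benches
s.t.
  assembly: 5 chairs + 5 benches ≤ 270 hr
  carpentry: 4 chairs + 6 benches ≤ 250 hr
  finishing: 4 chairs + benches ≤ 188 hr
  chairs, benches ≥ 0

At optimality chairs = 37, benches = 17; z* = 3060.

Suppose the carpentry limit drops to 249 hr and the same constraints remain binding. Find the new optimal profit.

Binding: assembly and carpentry. Non-binding: finishing (23 unused).
By complementary slackness, y = 0 for the non-binding constraint.
Dual feasibility on the basic columns requires 5·y_assembly + 4·y_carpentry = 51, 5·y_assembly + 6·y_carpentry = 69.
→ y_assembly = 3 and y_carpentry = 9.
Δz = y_carpentry·Δb = 9 × (-1) = -9, so new z* = 3060 − 9 = 3051.

3051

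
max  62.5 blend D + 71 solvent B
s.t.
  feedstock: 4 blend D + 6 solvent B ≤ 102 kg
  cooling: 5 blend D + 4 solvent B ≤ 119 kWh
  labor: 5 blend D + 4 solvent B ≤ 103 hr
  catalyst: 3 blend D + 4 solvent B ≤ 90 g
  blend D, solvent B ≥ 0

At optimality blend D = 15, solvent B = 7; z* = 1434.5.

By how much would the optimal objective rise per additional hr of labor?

Binding: feedstock and labor. Non-binding: cooling (16 unused), catalyst (17 unused).
Since cooling, catalyst are not tight, their duals are 0.
From A_Bᵀ y = c: 4·y_feedstock + 5·y_labor = 62.5; 6·y_feedstock + 4·y_labor = 71.
This yields shadow prices y_feedstock = 7.5, y_labor = 6.5.
Shadow price of labor = 6.5.

6.5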